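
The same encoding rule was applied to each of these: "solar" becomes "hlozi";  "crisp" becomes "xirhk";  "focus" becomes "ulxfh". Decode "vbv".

eye

Each pair mirrors across the alphabet (s↔h, o↔l, l↔o): positions sum to 25. This is the alphabet-reversal cipher (Atbash): a becomes z, b becomes y, etc.
Undoing it on vbv: v↔e, b↔y, v↔e.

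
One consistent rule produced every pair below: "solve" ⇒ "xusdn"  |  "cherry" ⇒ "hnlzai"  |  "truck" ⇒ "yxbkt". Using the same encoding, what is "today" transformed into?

yukih

In solve: s→x is +5, o→u is +6, l→s is +7, v→d is +8 — the shift increases by 1 each position. The shift increases by 1 at each position, starting from +5: 5, 6, 7, ….
For today: t+5=y, o+6=u, d+7=k, a+8=i, y+9=h.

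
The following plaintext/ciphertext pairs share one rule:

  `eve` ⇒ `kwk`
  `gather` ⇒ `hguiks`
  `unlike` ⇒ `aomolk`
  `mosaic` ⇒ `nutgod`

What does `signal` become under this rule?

The shift depends on letter class: consonant v→w is +1, but vowel e→k is +6. The rule splits by letter class: vowels +6, consonants +1.
Applying it to signal: s(cons)+1=t, i(vowel)+6=o, g(cons)+1=h, n(cons)+1=o, a(vowel)+6=g, l(cons)+1=m.

tohogm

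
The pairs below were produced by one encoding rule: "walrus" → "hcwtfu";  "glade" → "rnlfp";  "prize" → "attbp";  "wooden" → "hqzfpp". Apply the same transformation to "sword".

Shifts by position in walrus: pos 0: w→h (+11), pos 1: a→c (+2), pos 2: l→w (+11), pos 3: r→t (+2) — repeating every 2. It's a Vigenère-style cipher with numeric key [11,2]: position i shifts by key[i mod 2].
For sword: s+11=d, w+2=y, o+11=z, r+2=t, d+11=o.

dyzto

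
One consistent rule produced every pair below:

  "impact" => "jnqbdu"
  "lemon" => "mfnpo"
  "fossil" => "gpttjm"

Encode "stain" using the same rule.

tubjo

Compare letters: i→j is +1, m→n is +1, p→q is +1 — a constant shift. This is a Caesar cipher with shift 1.
Applying it to stain: s+1=t, t+1=u, a+1=b, i+1=j, n+1=o.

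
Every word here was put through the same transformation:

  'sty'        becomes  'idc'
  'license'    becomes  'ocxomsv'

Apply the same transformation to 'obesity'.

The word is reversed, then every letter is shifted forward by 10.
Applying it to obesity: reverse → ytisebo; then shift: y+10=i, t+10=d, i+10=s, s+10=c, e+10=o, b+10=l, o+10=y.

idscoly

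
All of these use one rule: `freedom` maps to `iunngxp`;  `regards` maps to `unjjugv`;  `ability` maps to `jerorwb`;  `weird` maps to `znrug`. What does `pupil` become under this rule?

The shift depends on letter class: consonant f→i is +3, but vowel e→n is +9. Two shifts are in play — +9 for a/e/i/o/u, +3 for every other letter.
Applying it to pupil: p(cons)+3=s, u(vowel)+9=d, p(cons)+3=s, i(vowel)+9=r, l(cons)+3=o.

sdsro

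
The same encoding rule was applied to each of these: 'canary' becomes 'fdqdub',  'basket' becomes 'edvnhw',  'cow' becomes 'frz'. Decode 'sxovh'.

It's a constant shift of +3 (ROT3).
Reversing it on sxovh: s−3=p, x−3=u, o−3=l, v−3=s, h−3=e.

pulse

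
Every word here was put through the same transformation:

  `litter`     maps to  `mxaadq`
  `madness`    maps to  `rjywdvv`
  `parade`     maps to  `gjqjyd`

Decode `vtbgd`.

l(11)→m(12) and i(8)→x(23) fit y≡5x+9 (mod 26); the inverse of 5 mod 26 is 21. This is an affine cipher: with a=0,…,z=25, each position x becomes (5x+9) mod 26.
Decoding vtbgd: v(21)→21·(21−9)≡18=s; t(19)→21·(19−9)≡2=c; b(1)→21·(1−9)≡14=o; g(6)→21·(6−9)≡15=p; d(3)→21·(3−9)≡4=e (all mod 26).

scope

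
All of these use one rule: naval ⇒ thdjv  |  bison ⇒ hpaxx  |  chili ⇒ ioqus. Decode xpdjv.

In naval: n→t is +6, a→h is +7, v→d is +8, a→j is +9 — the shift increases by 1 each position. The shift increases by 1 at each position, starting from +6: 6, 7, 8, ….
Undoing it on xpdjv: x−6=r, p−7=i, d−8=v, j−9=a, v−10=l.

rival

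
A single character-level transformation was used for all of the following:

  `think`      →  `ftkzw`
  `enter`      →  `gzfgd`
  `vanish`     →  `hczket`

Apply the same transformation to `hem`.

The shift depends on letter class: consonant t→f is +12, but vowel i→k is +2. Two shifts are in play — +2 for a/e/i/o/u, +12 for every other letter.
Applying it to hem: h(cons)+12=t, e(vowel)+2=g, m(cons)+12=y.

tgy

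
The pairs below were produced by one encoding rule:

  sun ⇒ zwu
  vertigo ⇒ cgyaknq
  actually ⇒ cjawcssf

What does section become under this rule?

The shift depends on letter class: consonant s→z is +7, but vowel u→w is +2. The rule splits by letter class: vowels +2, consonants +7.
Applying it to section: s(cons)+7=z, e(vowel)+2=g, c(cons)+7=j, t(cons)+7=a, i(vowel)+2=k, o(vowel)+2=q, n(cons)+7=u.

zgjakqu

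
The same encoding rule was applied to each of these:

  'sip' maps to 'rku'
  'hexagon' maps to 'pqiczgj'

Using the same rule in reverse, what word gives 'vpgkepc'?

The output letters match the input read backwards, each shifted +2: sip reversed is pis. Two steps: reverse the string, then apply a Caesar shift of +2.
Undoing it on vpgkepc: shift back: v−2=t, p−2=n, g−2=e, k−2=i, e−2=c, p−2=n, c−2=a → tneicna; then reverse → ancient.

ancient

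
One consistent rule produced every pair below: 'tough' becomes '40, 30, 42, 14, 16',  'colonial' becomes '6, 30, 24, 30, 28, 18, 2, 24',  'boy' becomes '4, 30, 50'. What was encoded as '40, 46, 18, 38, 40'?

twist

t(#20)→40 and o(#15)→30: differences scale by 2, so n = 2·pos + 0. Each letter becomes 2×(its alphabet position, a=1..z=26).
Decoding 40, 46, 18, 38, 40: 40→(40−0)÷2=20=t, 46→(46−0)÷2=23=w, 18→(18−0)÷2=9=i, 38→(38−0)÷2=19=s, 40→(40−0)÷2=20=t.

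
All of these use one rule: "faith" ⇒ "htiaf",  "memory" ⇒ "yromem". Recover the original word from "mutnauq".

It's just the letters in reverse order.
Reversing it on mutnauq: then reverse → quantum.

quantum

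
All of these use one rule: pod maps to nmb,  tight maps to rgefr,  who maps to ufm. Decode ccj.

eel

It's a constant shift of +24 (ROT24).
Undoing it on ccj: c−24=e, c−24=e, j−24=l.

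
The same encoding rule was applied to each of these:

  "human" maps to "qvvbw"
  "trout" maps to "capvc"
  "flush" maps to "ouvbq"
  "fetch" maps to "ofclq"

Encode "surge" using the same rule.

bvapf

The shift depends on letter class: consonant h→q is +9, but vowel u→v is +1. The rule splits by letter class: vowels +1, consonants +9.
Applying it to surge: s(cons)+9=b, u(vowel)+1=v, r(cons)+9=a, g(cons)+9=p, e(vowel)+1=f.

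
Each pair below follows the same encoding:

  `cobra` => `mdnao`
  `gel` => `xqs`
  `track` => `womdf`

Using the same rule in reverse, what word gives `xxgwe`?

skull

The output letters match the input read backwards, each shifted +12: cobra reversed is arboc. Read the word backwards and shift each letter +12.
Decoding xxgwe: shift back: x−12=l, x−12=l, g−12=u, w−12=k, e−12=s → lluks; then reverse → skull.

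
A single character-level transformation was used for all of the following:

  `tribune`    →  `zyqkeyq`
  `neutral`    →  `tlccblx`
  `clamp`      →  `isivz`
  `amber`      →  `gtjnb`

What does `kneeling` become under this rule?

qumnvtzt

In tribune: t→z is +6, r→y is +7, i→q is +8, b→k is +9 — the shift increases by 1 each position. The shift increases by 1 at each position, starting from +6: 6, 7, 8, ….
Applying it to kneeling: k+6=q, n+7=u, e+8=m, e+9=n, l+10=v, i+11=t, n+12=z, g+13=t.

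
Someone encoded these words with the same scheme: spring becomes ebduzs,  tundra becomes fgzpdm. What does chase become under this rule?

otmeq

Compare letters: s→e is +12, p→b is +12, r→d is +12 — a constant shift. Each letter is shifted forward by 12 in the alphabet (a Caesar shift of +12).
Applying it to chase: c+12=o, h+12=t, a+12=m, s+12=e, e+12=q.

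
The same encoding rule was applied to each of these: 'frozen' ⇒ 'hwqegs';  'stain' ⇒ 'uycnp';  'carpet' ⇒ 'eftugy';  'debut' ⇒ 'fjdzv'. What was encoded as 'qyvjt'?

Shifts by position in frozen: pos 0: f→h (+2), pos 1: r→w (+5), pos 2: o→q (+2), pos 3: z→e (+5) — repeating every 2. The shifts repeat in a cycle of length 2: positions 0,1,… shift by +2, +5, then the pattern repeats.
Undoing it on qyvjt: q−2=o, y−5=t, v−2=t, j−5=e, t−2=r.

otter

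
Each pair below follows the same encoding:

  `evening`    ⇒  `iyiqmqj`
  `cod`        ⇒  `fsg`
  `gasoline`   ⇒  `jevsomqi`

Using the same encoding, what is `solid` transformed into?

The rule splits by letter class: vowels +4, consonants +3.
On solid: s(cons)+3=v, o(vowel)+4=s, l(cons)+3=o, i(vowel)+4=m, d(cons)+3=g.

vsomg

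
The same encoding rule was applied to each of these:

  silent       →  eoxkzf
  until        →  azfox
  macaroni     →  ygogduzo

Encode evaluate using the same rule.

khgxagfk

The shift depends on letter class: consonant s→e is +12, but vowel i→o is +6. Vowels shift forward by 6 and consonants shift forward by 12.
Applying it to evaluate: e(vowel)+6=k, v(cons)+12=h, a(vowel)+6=g, l(cons)+12=x, u(vowel)+6=a, a(vowel)+6=g, t(cons)+12=f, e(vowel)+6=k.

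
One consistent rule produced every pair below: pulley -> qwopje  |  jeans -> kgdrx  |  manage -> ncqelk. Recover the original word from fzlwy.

In pulley: p→q is +1, u→w is +2, l→o is +3, l→p is +4 — the shift increases by 1 each position. The shift increases by 1 at each position, starting from +1: 1, 2, 3, ….
Undoing it on fzlwy: f−1=e, z−2=x, l−3=i, w−4=s, y−5=t.

exist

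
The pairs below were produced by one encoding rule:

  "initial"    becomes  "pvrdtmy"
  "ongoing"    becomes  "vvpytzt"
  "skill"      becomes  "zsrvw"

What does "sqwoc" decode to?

In initial: i→p is +7, n→v is +8, i→r is +9, t→d is +10 — the shift increases by 1 each position. The shift increases by 1 at each position, starting from +7: 7, 8, 9, ….
Reversing it on sqwoc: s−7=l, q−8=i, w−9=n, o−10=e, c−11=r.

liner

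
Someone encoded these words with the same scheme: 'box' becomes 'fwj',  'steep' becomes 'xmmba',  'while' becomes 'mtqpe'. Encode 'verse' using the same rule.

mazmd

The output letters match the input read backwards, each shifted +8: box reversed is xob. Read the word backwards and shift each letter +8.
Applying it to verse: reverse → esrev; then shift: e+8=m, s+8=a, r+8=z, e+8=m, v+8=d.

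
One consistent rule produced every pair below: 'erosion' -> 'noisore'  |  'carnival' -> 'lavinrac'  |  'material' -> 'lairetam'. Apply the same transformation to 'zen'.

It's just the letters in reverse order.
Applying it to zen: reverse → nez.

nez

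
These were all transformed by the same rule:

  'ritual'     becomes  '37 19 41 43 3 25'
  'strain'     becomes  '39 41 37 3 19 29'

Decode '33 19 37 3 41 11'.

pirate

The formula is n = 2×(alphabet index, a=1) + 1.
Decoding 33 19 37 3 41 11: 33→(33−1)÷2=16=p, 19→(19−1)÷2=9=i, 37→(37−1)÷2=18=r, 3→(3−1)÷2=1=a, 41→(41−1)÷2=20=t, 11→(11−1)÷2=5=e.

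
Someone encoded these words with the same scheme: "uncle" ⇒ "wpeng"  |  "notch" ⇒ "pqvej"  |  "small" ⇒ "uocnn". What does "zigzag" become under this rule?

Compare letters: u→w is +2, n→p is +2, c→e is +2 — a constant shift. This is a Caesar cipher with shift 2.
Applying it to zigzag: z+2=b, i+2=k, g+2=i, z+2=b, a+2=c, g+2=i.

bkibci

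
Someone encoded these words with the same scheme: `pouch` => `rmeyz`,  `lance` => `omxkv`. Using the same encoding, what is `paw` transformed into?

The word is reversed, then every letter is shifted forward by 10.
Applying it to paw: reverse → wap; then shift: w+10=g, a+10=k, p+10=z.

gkz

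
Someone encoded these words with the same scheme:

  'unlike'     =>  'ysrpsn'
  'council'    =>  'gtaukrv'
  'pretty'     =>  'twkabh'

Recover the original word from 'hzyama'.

duster

Letter i (0-indexed) is shifted by i+4, so successive shifts are 4, 5, 6, ….
Decoding hzyama: h−4=d, z−5=u, y−6=s, a−7=t, m−8=e, a−9=r.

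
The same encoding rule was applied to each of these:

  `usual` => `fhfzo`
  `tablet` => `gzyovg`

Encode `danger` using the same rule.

wzmtvi

Each pair mirrors across the alphabet (u↔f, s↔h, u↔f): positions sum to 25. This is the alphabet-reversal cipher (Atbash): a becomes z, b becomes y, etc.
For danger: d↔w, a↔z, n↔m, g↔t, e↔v, r↔i.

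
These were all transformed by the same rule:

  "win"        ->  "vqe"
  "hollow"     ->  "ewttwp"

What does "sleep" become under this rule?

xmmta

The output letters match the input read backwards, each shifted +8: win reversed is niw. Two steps: reverse the string, then apply a Caesar shift of +8.
For sleep: reverse → peels; then shift: p+8=x, e+8=m, e+8=m, l+8=t, s+8=a.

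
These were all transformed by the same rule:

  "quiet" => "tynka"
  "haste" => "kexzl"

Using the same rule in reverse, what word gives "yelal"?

vague

In quiet: q→t is +3, u→y is +4, i→n is +5, e→k is +6 — the shift increases by 1 each position. Letter i (0-indexed) is shifted by i+3, so successive shifts are 3, 4, 5, ….
Reversing it on yelal: y−3=v, e−4=a, l−5=g, a−6=u, l−7=e.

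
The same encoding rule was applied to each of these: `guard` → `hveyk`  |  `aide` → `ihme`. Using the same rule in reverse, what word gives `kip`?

leg

The output letters match the input read backwards, each shifted +4: guard reversed is draug. Read the word backwards and shift each letter +4.
Decoding kip: shift back: k−4=g, i−4=e, p−4=l → gel; then reverse → leg.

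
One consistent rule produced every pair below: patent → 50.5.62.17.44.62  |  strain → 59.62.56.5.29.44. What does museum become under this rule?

41.65.59.17.65.41

p(#16)→50 and a(#1)→5: differences scale by 3, so n = 3·pos + 2. With a=1..z=26, the number is 3·pos + 2.
On museum: m=13→41, u=21→65, s=19→59, e=5→17, u=21→65, m=13→41.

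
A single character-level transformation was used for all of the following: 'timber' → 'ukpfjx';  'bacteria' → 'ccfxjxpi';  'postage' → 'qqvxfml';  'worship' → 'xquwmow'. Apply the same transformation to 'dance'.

ecqgj

In timber: t→u is +1, i→k is +2, m→p is +3, b→f is +4 — the shift increases by 1 each position. Letter i (0-indexed) is shifted by i+1, so successive shifts are 1, 2, 3, ….
For dance: d+1=e, a+2=c, n+3=q, c+4=g, e+5=j.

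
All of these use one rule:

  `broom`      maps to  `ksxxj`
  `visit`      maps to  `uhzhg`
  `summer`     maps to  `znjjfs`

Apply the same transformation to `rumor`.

snjxs

b(1)→k(10) and r(17)→s(18) fit y≡7x+3 (mod 26); the inverse of 7 mod 26 is 15. This is an affine cipher: with a=0,…,z=25, each position x becomes (7x+3) mod 26.
For rumor: r(17)→7·17+3≡18=s; u(20)→7·20+3≡13=n; m(12)→7·12+3≡9=j; o(14)→7·14+3≡23=x; r(17)→7·17+3≡18=s (all mod 26).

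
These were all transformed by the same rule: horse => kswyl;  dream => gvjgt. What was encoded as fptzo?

In horse: h→k is +3, o→s is +4, r→w is +5, s→y is +6 — the shift increases by 1 each position. The shift increases by 1 at each position, starting from +3: 3, 4, 5, ….
Reversing it on fptzo: f−3=c, p−4=l, t−5=o, z−6=t, o−7=h.

cloth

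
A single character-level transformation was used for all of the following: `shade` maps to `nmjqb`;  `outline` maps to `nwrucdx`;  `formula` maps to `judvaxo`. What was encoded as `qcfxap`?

The output letters match the input read backwards, each shifted +9: shade reversed is edahs. Read the word backwards and shift each letter +9.
Reversing it on qcfxap: shift back: q−9=h, c−9=t, f−9=w, x−9=o, a−9=r, p−9=g → htworg; then reverse → growth.

growth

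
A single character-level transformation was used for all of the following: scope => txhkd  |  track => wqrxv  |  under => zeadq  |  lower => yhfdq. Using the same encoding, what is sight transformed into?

tpjmw

s(18)→t(19) and c(2)→x(23) fit y≡3x+17 (mod 26); the inverse of 3 mod 26 is 9. Treating letters as 0–25, the rule is x ↦ 3x + 17 (mod 26).
On sight: s(18)→3·18+17≡19=t; i(8)→3·8+17≡15=p; g(6)→3·6+17≡9=j; h(7)→3·7+17≡12=m; t(19)→3·19+17≡22=w (all mod 26).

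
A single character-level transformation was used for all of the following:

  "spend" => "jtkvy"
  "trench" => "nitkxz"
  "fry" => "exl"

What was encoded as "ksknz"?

The output letters match the input read backwards, each shifted +6: spend reversed is dneps. Read the word backwards and shift each letter +6.
Reversing it on ksknz: shift back: k−6=e, s−6=m, k−6=e, n−6=h, z−6=t → emeht; then reverse → theme.

theme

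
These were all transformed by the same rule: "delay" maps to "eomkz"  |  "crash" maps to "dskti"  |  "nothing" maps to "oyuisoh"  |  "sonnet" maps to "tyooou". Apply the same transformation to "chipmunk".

disqneol

The shift depends on letter class: consonant d→e is +1, but vowel e→o is +10. Two shifts are in play — +10 for a/e/i/o/u, +1 for every other letter.
On chipmunk: c(cons)+1=d, h(cons)+1=i, i(vowel)+10=s, p(cons)+1=q, m(cons)+1=n, u(vowel)+10=e, n(cons)+1=o, k(cons)+1=l.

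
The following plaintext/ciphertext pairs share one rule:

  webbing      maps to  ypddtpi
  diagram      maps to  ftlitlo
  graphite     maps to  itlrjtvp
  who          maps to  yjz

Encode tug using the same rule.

vfi

The shift depends on letter class: consonant w→y is +2, but vowel e→p is +11. The rule splits by letter class: vowels +11, consonants +2.
On tug: t(cons)+2=v, u(vowel)+11=f, g(cons)+2=i.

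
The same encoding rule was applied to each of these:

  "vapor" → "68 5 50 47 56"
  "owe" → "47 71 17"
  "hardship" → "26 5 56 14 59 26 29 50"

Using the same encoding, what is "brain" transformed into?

v(#22)→68 and a(#1)→5: differences scale by 3, so n = 3·pos + 2. Each letter becomes 3×(its alphabet position, a=1..z=26) + 2.
For brain: b=2→8, r=18→56, a=1→5, i=9→29, n=14→44.

8 56 5 29 44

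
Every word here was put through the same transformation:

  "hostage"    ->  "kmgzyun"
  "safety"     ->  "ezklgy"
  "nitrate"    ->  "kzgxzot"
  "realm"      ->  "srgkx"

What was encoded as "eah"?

The output letters match the input read backwards, each shifted +6: hostage reversed is egatsoh. Read the word backwards and shift each letter +6.
Decoding eah: shift back: e−6=y, a−6=u, h−6=b → yub; then reverse → buy.

buy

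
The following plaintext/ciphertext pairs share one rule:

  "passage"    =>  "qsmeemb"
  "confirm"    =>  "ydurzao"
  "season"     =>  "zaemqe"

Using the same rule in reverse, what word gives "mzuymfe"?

stamina

The output letters match the input read backwards, each shifted +12: passage reversed is egassap. Two steps: reverse the string, then apply a Caesar shift of +12.
Reversing it on mzuymfe: shift back: m−12=a, z−12=n, u−12=i, y−12=m, m−12=a, f−12=t, e−12=s → animats; then reverse → stamina.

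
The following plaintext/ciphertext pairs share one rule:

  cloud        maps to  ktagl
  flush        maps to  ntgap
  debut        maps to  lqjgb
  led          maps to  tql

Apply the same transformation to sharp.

The shift depends on letter class: consonant c→k is +8, but vowel o→a is +12. Two shifts are in play — +12 for a/e/i/o/u, +8 for every other letter.
For sharp: s(cons)+8=a, h(cons)+8=p, a(vowel)+12=m, r(cons)+8=z, p(cons)+8=x.

apmzx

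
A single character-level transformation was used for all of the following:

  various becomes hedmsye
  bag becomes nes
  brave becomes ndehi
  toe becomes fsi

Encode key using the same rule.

The shift depends on letter class: consonant v→h is +12, but vowel a→e is +4. Two shifts are in play — +4 for a/e/i/o/u, +12 for every other letter.
For key: k(cons)+12=w, e(vowel)+4=i, y(cons)+12=k.

wik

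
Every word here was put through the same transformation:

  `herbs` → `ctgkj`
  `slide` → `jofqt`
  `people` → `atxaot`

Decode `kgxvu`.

h(7)→c(2) and e(4)→t(19) fit y≡3x+7 (mod 26); the inverse of 3 mod 26 is 9. Each letter's alphabet position (a=0..z=25) is mapped through 3·x+7 mod 26 — an affine cipher.
Reversing it on kgxvu: k(10)→9·(10−7)≡1=b; g(6)→9·(6−7)≡17=r; x(23)→9·(23−7)≡14=o; v(21)→9·(21−7)≡22=w; u(20)→9·(20−7)≡13=n (all mod 26).

brown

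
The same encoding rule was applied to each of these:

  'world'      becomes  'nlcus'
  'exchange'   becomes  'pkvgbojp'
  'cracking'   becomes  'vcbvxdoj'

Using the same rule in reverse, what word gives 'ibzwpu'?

pastel

w(22)→n(13) and o(14)→l(11) fit y≡23x+1 (mod 26); the inverse of 23 mod 26 is 17. Treating letters as 0–25, the rule is x ↦ 23x + 1 (mod 26).
Undoing it on ibzwpu: i(8)→17·(8−1)≡15=p; b(1)→17·(1−1)≡0=a; z(25)→17·(25−1)≡18=s; w(22)→17·(22−1)≡19=t; p(15)→17·(15−1)≡4=e; u(20)→17·(20−1)≡11=l (all mod 26).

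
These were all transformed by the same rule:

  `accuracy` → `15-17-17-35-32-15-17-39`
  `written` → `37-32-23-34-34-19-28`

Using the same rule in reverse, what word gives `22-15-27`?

a is letter #1 and maps to 15: an offset of 14. Letters become their 1-based position plus 14 (so a→15, b→16, …).
Reversing it on 22-15-27: 22→(22−14)÷1=8=h, 15→(15−14)÷1=1=a, 27→(27−14)÷1=13=m.

ham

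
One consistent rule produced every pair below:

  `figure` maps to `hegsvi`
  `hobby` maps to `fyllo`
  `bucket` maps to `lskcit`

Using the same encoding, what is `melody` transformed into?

aibyjo

f(5)→h(7) and i(8)→e(4) fit y≡25x+12 (mod 26); the inverse of 25 mod 26 is 25. Each letter's alphabet position (a=0..z=25) is mapped through 25·x+12 mod 26 — an affine cipher.
On melody: m(12)→25·12+12≡0=a; e(4)→25·4+12≡8=i; l(11)→25·11+12≡1=b; o(14)→25·14+12≡24=y; d(3)→25·3+12≡9=j; y(24)→25·24+12≡14=o (all mod 26).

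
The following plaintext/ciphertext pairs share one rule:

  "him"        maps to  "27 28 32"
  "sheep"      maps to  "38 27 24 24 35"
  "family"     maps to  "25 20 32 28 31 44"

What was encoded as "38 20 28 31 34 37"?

sailor

Each letter is replaced by its alphabet position (a=1..z=26) + 19.
Reversing it on 38 20 28 31 34 37: 38→(38−19)÷1=19=s, 20→(20−19)÷1=1=a, 28→(28−19)÷1=9=i, 31→(31−19)÷1=12=l, 34→(34−19)÷1=15=o, 37→(37−19)÷1=18=r.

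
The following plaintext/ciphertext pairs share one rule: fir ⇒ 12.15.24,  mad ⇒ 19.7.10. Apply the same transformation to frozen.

f is letter #6 and maps to 12: an offset of 6. Letters become their 1-based position plus 6 (so a→7, b→8, …).
Applying it to frozen: f=6→12, r=18→24, o=15→21, z=26→32, e=5→11, n=14→20.

12.24.21.32.11.20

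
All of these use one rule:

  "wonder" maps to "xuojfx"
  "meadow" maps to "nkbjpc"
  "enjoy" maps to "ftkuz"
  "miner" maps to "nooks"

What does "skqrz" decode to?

Shifts by position in wonder: pos 0: w→x (+1), pos 1: o→u (+6), pos 2: n→o (+1), pos 3: d→j (+6) — repeating every 2. The shifts repeat in a cycle of length 2: positions 0,1,… shift by +1, +6, then the pattern repeats.
Undoing it on skqrz: s−1=r, k−6=e, q−1=p, r−6=l, z−1=y.

reply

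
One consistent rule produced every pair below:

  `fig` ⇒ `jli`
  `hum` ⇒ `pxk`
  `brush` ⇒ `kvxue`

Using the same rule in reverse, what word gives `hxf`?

cue

The output letters match the input read backwards, each shifted +3: fig reversed is gif. Read the word backwards and shift each letter +3.
Decoding hxf: shift back: h−3=e, x−3=u, f−3=c → euc; then reverse → cue.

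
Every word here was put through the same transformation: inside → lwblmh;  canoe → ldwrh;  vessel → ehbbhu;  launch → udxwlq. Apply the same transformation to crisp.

lalby

Two shifts are in play — +3 for a/e/i/o/u, +9 for every other letter.
On crisp: c(cons)+9=l, r(cons)+9=a, i(vowel)+3=l, s(cons)+9=b, p(cons)+9=y.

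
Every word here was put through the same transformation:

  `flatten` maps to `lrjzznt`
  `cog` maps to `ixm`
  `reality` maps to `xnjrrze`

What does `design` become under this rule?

jnyrmt

The shift depends on letter class: consonant f→l is +6, but vowel a→j is +9. Two shifts are in play — +9 for a/e/i/o/u, +6 for every other letter.
For design: d(cons)+6=j, e(vowel)+9=n, s(cons)+6=y, i(vowel)+9=r, g(cons)+6=m, n(cons)+6=t.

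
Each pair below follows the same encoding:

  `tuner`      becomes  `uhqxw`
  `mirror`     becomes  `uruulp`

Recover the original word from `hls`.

pie

The output letters match the input read backwards, each shifted +3: tuner reversed is renut. The word is reversed, then every letter is shifted forward by 3.
Reversing it on hls: shift back: h−3=e, l−3=i, s−3=p → eip; then reverse → pie.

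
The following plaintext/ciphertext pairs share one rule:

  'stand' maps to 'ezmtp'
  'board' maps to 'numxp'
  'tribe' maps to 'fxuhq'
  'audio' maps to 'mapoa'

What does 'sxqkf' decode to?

Shifts by position in stand: pos 0: s→e (+12), pos 1: t→z (+6), pos 2: a→m (+12), pos 3: n→t (+6) — repeating every 2. It's a Vigenère-style cipher with numeric key [12,6]: position i shifts by key[i mod 2].
Reversing it on sxqkf: s−12=g, x−6=r, q−12=e, k−6=e, f−12=t.

greet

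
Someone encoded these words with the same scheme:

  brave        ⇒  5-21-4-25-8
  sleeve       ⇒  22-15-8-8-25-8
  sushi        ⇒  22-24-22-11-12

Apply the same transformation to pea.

19-8-4

b is letter #2 and maps to 5: an offset of 3. The number is (letter's place in the alphabet, a=1) + 3.
Applying it to pea: p=16→19, e=5→8, a=1→4.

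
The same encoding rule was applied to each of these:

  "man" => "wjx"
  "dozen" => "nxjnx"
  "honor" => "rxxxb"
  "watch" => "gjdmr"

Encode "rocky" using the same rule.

The shift depends on letter class: consonant m→w is +10, but vowel a→j is +9. Two shifts are in play — +9 for a/e/i/o/u, +10 for every other letter.
Applying it to rocky: r(cons)+10=b, o(vowel)+9=x, c(cons)+10=m, k(cons)+10=u, y(cons)+10=i.

bxmui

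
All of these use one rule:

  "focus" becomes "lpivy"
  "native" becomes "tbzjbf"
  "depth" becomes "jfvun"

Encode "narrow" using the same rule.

The shifts repeat in a cycle of length 2: positions 0,1,… shift by +6, +1, then the pattern repeats.
For narrow: n+6=t, a+1=b, r+6=x, r+1=s, o+6=u, w+1=x.

tbxsux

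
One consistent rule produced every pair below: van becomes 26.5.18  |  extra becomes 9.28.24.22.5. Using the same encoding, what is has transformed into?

12.5.23

v is letter #22 and maps to 26: an offset of 4. Letters become their 1-based position plus 4 (so a→5, b→6, …).
On has: h=8→12, a=1→5, s=19→23.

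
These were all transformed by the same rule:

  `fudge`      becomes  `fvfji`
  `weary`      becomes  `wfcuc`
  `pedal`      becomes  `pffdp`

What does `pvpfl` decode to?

punch

Letter i (0-indexed) is shifted by i+0, so successive shifts are 0, 1, 2, ….
Decoding pvpfl: p−0=p, v−1=u, p−2=n, f−3=c, l−4=h.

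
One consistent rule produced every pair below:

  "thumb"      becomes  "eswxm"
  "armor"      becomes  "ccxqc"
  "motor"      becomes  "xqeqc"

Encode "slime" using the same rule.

dwkxg

The shift depends on letter class: consonant t→e is +11, but vowel u→w is +2. Vowels shift forward by 2 and consonants shift forward by 11.
Applying it to slime: s(cons)+11=d, l(cons)+11=w, i(vowel)+2=k, m(cons)+11=x, e(vowel)+2=g.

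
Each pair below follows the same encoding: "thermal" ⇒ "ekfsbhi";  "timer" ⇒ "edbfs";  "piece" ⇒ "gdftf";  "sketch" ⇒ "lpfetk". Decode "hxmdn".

audio

t(19)→e(4) and h(7)→k(10) fit y≡19x+7 (mod 26); the inverse of 19 mod 26 is 11. Treating letters as 0–25, the rule is x ↦ 19x + 7 (mod 26).
Undoing it on hxmdn: h(7)→11·(7−7)≡0=a; x(23)→11·(23−7)≡20=u; m(12)→11·(12−7)≡3=d; d(3)→11·(3−7)≡8=i; n(13)→11·(13−7)≡14=o (all mod 26).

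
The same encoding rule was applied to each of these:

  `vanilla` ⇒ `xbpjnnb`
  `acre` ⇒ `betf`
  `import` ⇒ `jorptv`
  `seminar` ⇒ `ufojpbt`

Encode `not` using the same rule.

ppv

The shift depends on letter class: consonant v→x is +2, but vowel a→b is +1. Two shifts are in play — +1 for a/e/i/o/u, +2 for every other letter.
Applying it to not: n(cons)+2=p, o(vowel)+1=p, t(cons)+2=v.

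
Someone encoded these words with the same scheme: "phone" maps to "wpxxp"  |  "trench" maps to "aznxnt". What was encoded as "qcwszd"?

In phone: p→w is +7, h→p is +8, o→x is +9, n→x is +10 — the shift increases by 1 each position. Each letter shifts forward by (position + 7), i.e. 7, 8, 9, … — the shift grows by one for each successive letter.
Decoding qcwszd: q−7=j, c−8=u, w−9=n, s−10=i, z−11=o, d−12=r.

junior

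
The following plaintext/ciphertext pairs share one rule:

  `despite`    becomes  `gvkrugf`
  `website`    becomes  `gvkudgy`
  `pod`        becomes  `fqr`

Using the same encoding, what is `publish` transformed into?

The output letters match the input read backwards, each shifted +2: despite reversed is etipsed. The word is reversed, then every letter is shifted forward by 2.
For publish: reverse → hsilbup; then shift: h+2=j, s+2=u, i+2=k, l+2=n, b+2=d, u+2=w, p+2=r.

jukndwr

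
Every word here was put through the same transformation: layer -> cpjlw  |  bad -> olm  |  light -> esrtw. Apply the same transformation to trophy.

jsazce

Read the word backwards and shift each letter +11.
On trophy: reverse → yhport; then shift: y+11=j, h+11=s, p+11=a, o+11=z, r+11=c, t+11=e.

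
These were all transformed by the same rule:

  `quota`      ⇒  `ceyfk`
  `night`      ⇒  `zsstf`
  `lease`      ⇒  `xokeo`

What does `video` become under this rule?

hspoy

The shift depends on letter class: consonant q→c is +12, but vowel u→e is +10. Vowels shift forward by 10 and consonants shift forward by 12.
On video: v(cons)+12=h, i(vowel)+10=s, d(cons)+12=p, e(vowel)+10=o, o(vowel)+10=y.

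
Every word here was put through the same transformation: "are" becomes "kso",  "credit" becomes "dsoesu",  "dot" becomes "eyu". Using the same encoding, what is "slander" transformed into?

tmkoeos

The shift depends on letter class: consonant r→s is +1, but vowel a→k is +10. Two shifts are in play — +10 for a/e/i/o/u, +1 for every other letter.
On slander: s(cons)+1=t, l(cons)+1=m, a(vowel)+10=k, n(cons)+1=o, d(cons)+1=e, e(vowel)+10=o, r(cons)+1=s.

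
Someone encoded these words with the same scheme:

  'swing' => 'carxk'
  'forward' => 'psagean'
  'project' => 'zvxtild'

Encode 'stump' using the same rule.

cxdwt

Shifts by position in swing: pos 0: s→c (+10), pos 1: w→a (+4), pos 2: i→r (+9), pos 3: n→x (+10), pos 4: g→k (+4) — repeating every 3. It's a Vigenère-style cipher with numeric key [10,4,9]: position i shifts by key[i mod 3].
On stump: s+10=c, t+4=x, u+9=d, m+10=w, p+4=t.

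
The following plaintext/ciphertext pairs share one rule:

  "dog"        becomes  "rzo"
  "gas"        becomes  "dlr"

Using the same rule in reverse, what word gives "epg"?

vet

The word is reversed, then every letter is shifted forward by 11.
Decoding epg: shift back: e−11=t, p−11=e, g−11=v → tev; then reverse → vet.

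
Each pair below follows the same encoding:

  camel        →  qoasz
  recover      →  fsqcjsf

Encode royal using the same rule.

Compare letters: c→q is +14, a→o is +14, m→a is +14 — a constant shift. Every letter moves 14 places later in the alphabet, wrapping around z→a.
On royal: r+14=f, o+14=c, y+14=m, a+14=o, l+14=z.

fcmoz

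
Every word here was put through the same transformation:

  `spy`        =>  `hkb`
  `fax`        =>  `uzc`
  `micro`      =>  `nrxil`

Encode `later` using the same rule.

Each pair mirrors across the alphabet (s↔h, p↔k, y↔b): positions sum to 25. This is the alphabet-reversal cipher (Atbash): a becomes z, b becomes y, etc.
On later: l↔o, a↔z, t↔g, e↔v, r↔i.

ozgvi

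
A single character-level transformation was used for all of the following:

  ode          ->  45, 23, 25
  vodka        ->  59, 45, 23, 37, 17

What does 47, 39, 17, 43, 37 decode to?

Each letter becomes 2×(its alphabet position, a=1..z=26) + 15.
Undoing it on 47, 39, 17, 43, 37: 47→(47−15)÷2=16=p, 39→(39−15)÷2=12=l, 17→(17−15)÷2=1=a, 43→(43−15)÷2=14=n, 37→(37−15)÷2=11=k.

plank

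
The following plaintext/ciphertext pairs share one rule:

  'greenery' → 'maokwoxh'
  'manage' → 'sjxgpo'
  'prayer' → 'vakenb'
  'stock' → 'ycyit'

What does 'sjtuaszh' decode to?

majority

Shifts by position in greenery: pos 0: g→m (+6), pos 1: r→a (+9), pos 2: e→o (+10), pos 3: e→k (+6), pos 4: n→w (+9), pos 5: e→o (+10) — repeating every 3. A repeating key of period 3 is used — shifts +6, +9, +10 over and over.
Decoding sjtuaszh: s−6=m, j−9=a, t−10=j, u−6=o, a−9=r, s−10=i, z−6=t, h−9=y.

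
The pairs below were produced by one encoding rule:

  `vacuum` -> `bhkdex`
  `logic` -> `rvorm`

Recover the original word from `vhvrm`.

Each letter shifts forward by (position + 6), i.e. 6, 7, 8, … — the shift grows by one for each successive letter.
Undoing it on vhvrm: v−6=p, h−7=a, v−8=n, r−9=i, m−10=c.

panic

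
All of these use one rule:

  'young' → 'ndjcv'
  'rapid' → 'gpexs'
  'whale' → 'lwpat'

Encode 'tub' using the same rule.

ijq

Compare letters: y→n is +15, o→d is +15, u→j is +15 — a constant shift. Every letter moves 15 places later in the alphabet, wrapping around z→a.
On tub: t+15=i, u+15=j, b+15=q.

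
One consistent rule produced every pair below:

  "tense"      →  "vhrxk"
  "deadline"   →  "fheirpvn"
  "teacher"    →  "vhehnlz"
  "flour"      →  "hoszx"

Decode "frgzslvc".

document

In tense: t→v is +2, e→h is +3, n→r is +4, s→x is +5 — the shift increases by 1 each position. Each letter shifts forward by (position + 2), i.e. 2, 3, 4, … — the shift grows by one for each successive letter.
Decoding frgzslvc: f−2=d, r−3=o, g−4=c, z−5=u, s−6=m, l−7=e, v−8=n, c−9=t.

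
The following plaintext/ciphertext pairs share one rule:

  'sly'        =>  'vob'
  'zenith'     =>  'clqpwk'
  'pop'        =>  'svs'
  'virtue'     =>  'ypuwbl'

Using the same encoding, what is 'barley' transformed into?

ehuolb

Two shifts are in play — +7 for a/e/i/o/u, +3 for every other letter.
Applying it to barley: b(cons)+3=e, a(vowel)+7=h, r(cons)+3=u, l(cons)+3=o, e(vowel)+7=l, y(cons)+3=b.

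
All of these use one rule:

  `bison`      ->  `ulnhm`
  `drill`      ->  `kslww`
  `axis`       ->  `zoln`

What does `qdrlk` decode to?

Each letter's alphabet position (a=0..z=25) is mapped through 21·x+25 mod 26 — an affine cipher.
Undoing it on qdrlk: q(16)→5·(16−25)≡7=h; d(3)→5·(3−25)≡20=u; r(17)→5·(17−25)≡12=m; l(11)→5·(11−25)≡8=i; k(10)→5·(10−25)≡3=d (all mod 26).

humid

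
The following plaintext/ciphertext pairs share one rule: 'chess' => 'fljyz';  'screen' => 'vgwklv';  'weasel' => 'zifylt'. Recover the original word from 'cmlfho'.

zigzag

In chess: c→f is +3, h→l is +4, e→j is +5, s→y is +6 — the shift increases by 1 each position. The shift increases by 1 at each position, starting from +3: 3, 4, 5, ….
Reversing it on cmlfho: c−3=z, m−4=i, l−5=g, f−6=z, h−7=a, o−8=g.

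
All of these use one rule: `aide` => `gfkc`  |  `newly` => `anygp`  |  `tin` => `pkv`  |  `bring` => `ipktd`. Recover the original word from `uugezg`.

Read the word backwards and shift each letter +2.
Decoding uugezg: shift back: u−2=s, u−2=s, g−2=e, e−2=c, z−2=x, g−2=e → ssecxe; then reverse → excess.

excess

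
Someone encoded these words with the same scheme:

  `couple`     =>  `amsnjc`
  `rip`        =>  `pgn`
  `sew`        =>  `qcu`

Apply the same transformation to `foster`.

Compare letters: c→a is +24, o→m is +24, u→s is +24 — a constant shift. It's a constant shift of +24 (ROT24).
On foster: f+24=d, o+24=m, s+24=q, t+24=r, e+24=c, r+24=p.

dmqrcp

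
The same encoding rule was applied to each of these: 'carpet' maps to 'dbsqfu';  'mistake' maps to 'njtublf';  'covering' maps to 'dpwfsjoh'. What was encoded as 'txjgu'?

swift

Compare letters: c→d is +1, a→b is +1, r→s is +1 — a constant shift. It's a constant shift of +1 (ROT1).
Undoing it on txjgu: t−1=s, x−1=w, j−1=i, g−1=f, u−1=t.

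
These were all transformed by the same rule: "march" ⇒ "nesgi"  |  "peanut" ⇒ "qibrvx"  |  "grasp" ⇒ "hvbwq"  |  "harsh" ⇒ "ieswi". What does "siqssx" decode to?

report

Shifts by position in march: pos 0: m→n (+1), pos 1: a→e (+4), pos 2: r→s (+1), pos 3: c→g (+4) — repeating every 2. A repeating key of period 2 is used — shifts +1, +4 over and over.
Undoing it on siqssx: s−1=r, i−4=e, q−1=p, s−4=o, s−1=r, x−4=t.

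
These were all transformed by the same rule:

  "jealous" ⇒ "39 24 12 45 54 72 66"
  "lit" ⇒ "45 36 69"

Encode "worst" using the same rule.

78 54 63 66 69

j(#10)→39 and e(#5)→24: differences scale by 3, so n = 3·pos + 9. Each letter becomes 3×(its alphabet position, a=1..z=26) + 9.
On worst: w=23→78, o=15→54, r=18→63, s=19→66, t=20→69.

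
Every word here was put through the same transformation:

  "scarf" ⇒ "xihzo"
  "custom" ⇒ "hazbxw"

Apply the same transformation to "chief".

hnpmo

In scarf: s→x is +5, c→i is +6, a→h is +7, r→z is +8 — the shift increases by 1 each position. Letter i (0-indexed) is shifted by i+5, so successive shifts are 5, 6, 7, ….
For chief: c+5=h, h+6=n, i+7=p, e+8=m, f+9=o.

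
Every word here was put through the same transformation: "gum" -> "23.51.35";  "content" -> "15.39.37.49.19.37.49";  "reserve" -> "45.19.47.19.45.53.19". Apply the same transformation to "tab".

g(#7)→23 and u(#21)→51: differences scale by 2, so n = 2·pos + 9. Each letter becomes 2×(its alphabet position, a=1..z=26) + 9.
For tab: t=20→49, a=1→11, b=2→13.

49.11.13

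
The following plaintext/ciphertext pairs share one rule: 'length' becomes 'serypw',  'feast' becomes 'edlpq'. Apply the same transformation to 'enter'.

Read the word backwards and shift each letter +11.
On enter: reverse → retne; then shift: r+11=c, e+11=p, t+11=e, n+11=y, e+11=p.

cpeyp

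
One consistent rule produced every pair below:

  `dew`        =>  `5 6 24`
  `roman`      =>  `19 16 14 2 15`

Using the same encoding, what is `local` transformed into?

d is letter #4 and maps to 5: an offset of 1. The number is (letter's place in the alphabet, a=1) + 1.
For local: l=12→13, o=15→16, c=3→4, a=1→2, l=12→13.

13 16 4 2 13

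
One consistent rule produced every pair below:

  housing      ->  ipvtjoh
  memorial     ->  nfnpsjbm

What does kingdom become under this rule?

Every letter moves 1 place later in the alphabet, wrapping around z→a.
Applying it to kingdom: k+1=l, i+1=j, n+1=o, g+1=h, d+1=e, o+1=p, m+1=n.

ljohepn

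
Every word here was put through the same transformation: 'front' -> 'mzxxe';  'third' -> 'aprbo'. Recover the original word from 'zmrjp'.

In front: f→m is +7, r→z is +8, o→x is +9, n→x is +10 — the shift increases by 1 each position. Letter i (0-indexed) is shifted by i+7, so successive shifts are 7, 8, 9, ….
Decoding zmrjp: z−7=s, m−8=e, r−9=i, j−10=z, p−11=e.

seize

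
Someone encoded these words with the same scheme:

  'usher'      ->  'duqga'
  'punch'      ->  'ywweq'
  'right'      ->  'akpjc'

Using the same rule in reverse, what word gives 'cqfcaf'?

Shifts by position in usher: pos 0: u→d (+9), pos 1: s→u (+2), pos 2: h→q (+9), pos 3: e→g (+2) — repeating every 2. It's a Vigenère-style cipher with numeric key [9,2]: position i shifts by key[i mod 2].
Undoing it on cqfcaf: c−9=t, q−2=o, f−9=w, c−2=a, a−9=r, f−2=d.

toward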